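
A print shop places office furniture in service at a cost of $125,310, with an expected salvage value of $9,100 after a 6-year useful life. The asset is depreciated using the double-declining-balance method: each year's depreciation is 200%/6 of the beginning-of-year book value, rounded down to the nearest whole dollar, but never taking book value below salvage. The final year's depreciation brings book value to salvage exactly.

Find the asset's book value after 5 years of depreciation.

$16,503

Depreciable base = $125,310 − $9,100 = $116,210.
Year 1: ⌊$125,310 × 200%/6⌋ = $41,770. Book value $83,540.
Year 2: ⌊$83,540 × 200%/6⌋ = $27,846. Book value $55,694.
Year 3: ⌊$55,694 × 200%/6⌋ = $18,564. Book value $37,130.
Year 4: ⌊$37,130 × 200%/6⌋ = $12,376. Book value $24,754.
Year 5: ⌊$24,754 × 200%/6⌋ = $8,251. Book value $16,503.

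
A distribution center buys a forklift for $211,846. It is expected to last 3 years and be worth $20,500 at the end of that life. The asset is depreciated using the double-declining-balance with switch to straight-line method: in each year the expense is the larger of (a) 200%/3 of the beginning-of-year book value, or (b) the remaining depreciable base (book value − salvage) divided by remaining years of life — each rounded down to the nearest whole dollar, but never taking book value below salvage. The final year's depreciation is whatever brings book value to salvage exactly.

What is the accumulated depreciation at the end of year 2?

Depreciable base = $211,846 − $20,500 = $191,346.
Year 1: DB = ⌊$211,846 × 200%/3⌋ = $141,230; SL = ⌊$191,346/3⌋ = $63,782 → take DB $141,230. Book value $70,616.
Year 2: DB = ⌊$70,616 × 200%/3⌋ = $47,077; SL = ⌊$50,116/2⌋ = $25,058 → take DB $47,077. Book value $23,539.
Accumulated through year 2 = $211,846 − $23,539 = $188,307.

$188,307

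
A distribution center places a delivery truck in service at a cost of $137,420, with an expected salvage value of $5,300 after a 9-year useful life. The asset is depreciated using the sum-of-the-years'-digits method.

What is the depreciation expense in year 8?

Depreciable base = $137,420 − $5,300 = $132,120.
Sum of the years' digits = 9+8+7+6+5+4+3+2+1 = 45.
Year 1: $132,120 × 9/45 = $26,424. Book value $110,996.
Year 2: $132,120 × 8/45 = $23,488. Book value $87,508.
Year 3: $132,120 × 7/45 = $20,552. Book value $66,956.
Year 4: $132,120 × 6/45 = $17,616. Book value $49,340.
Year 5: $132,120 × 5/45 = $14,680. Book value $34,660.
Year 6: $132,120 × 4/45 = $11,744. Book value $22,916.
Year 7: $132,120 × 3/45 = $8,808. Book value $14,108.
Year 8: $132,120 × 2/45 = $5,872. Book value $8,236.

$5,872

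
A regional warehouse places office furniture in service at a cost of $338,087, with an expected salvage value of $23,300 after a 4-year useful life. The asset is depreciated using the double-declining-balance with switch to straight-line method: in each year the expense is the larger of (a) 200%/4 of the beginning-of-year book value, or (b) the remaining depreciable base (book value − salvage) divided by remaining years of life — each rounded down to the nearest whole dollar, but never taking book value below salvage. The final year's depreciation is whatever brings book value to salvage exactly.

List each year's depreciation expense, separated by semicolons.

Depreciable base = $338,087 − $23,300 = $314,787.
Year 1: DB = ⌊$338,087 × 200%/4⌋ = $169,043; SL = ⌊$314,787/4⌋ = $78,696 → take DB $169,043. Book value $169,044.
Year 2: DB = ⌊$169,044 × 200%/4⌋ = $84,522; SL = ⌊$145,744/3⌋ = $48,581 → take DB $84,522. Book value $84,522.
Year 3: DB = ⌊$84,522 × 200%/4⌋ = $42,261; SL = ⌊$61,222/2⌋ = $30,611 → take DB $42,261. Book value $42,261.
Year 4 (final): $42,261 − $23,300 = $18,961. Book value $23,300.

$169,043; $84,522; $42,261; $18,961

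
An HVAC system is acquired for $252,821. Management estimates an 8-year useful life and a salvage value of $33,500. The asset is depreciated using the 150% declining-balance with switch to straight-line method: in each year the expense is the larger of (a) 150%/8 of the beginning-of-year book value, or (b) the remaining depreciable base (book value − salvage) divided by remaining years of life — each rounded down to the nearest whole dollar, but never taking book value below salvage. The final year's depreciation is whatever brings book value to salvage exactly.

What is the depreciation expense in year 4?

$25,426

Depreciable base = $252,821 − $33,500 = $219,321.
Year 1: DB = ⌊$252,821 × 150%/8⌋ = $47,403; SL = ⌊$219,321/8⌋ = $27,415 → take DB $47,403. Book value $205,418.
Year 2: DB = ⌊$205,418 × 150%/8⌋ = $38,515; SL = ⌊$171,918/7⌋ = $24,559 → take DB $38,515. Book value $166,903.
Year 3: DB = ⌊$166,903 × 150%/8⌋ = $31,294; SL = ⌊$133,403/6⌋ = $22,233 → take DB $31,294. Book value $135,609.
Year 4: DB = ⌊$135,609 × 150%/8⌋ = $25,426; SL = ⌊$102,109/5⌋ = $20,421 → take DB $25,426. Book value $110,183.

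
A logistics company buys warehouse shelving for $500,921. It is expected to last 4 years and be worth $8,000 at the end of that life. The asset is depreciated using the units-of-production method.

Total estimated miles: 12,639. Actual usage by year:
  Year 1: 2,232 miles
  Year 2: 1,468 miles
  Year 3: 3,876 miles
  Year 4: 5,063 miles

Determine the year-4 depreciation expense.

$197,457

Depreciable base = $500,921 − $8,000 = $492,921.
Rate = $492,921 / 12,639 miles = $39 per mile.
Year 1: 2,232 × $39 = $87,048. Book value $413,873.
Year 2: 1,468 × $39 = $57,252. Book value $356,621.
Year 3: 3,876 × $39 = $151,164. Book value $205,457.
Year 4: 5,063 × $39 = $197,457. Book value $8,000.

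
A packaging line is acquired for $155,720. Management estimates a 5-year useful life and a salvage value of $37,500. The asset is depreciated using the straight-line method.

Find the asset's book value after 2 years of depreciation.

Depreciable base = $155,720 − $37,500 = $118,220.
Annual expense = $118,220 / 5 = $23,644.
End of year 1: book value $132,076.
End of year 2: book value $108,432.

$108,432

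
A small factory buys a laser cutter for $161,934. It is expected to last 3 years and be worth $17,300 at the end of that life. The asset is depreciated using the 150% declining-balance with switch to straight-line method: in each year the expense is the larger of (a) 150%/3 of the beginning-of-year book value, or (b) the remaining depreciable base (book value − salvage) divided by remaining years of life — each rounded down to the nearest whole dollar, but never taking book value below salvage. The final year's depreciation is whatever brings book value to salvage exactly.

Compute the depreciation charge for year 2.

$40,483

Depreciable base = $161,934 − $17,300 = $144,634.
Year 1: DB = ⌊$161,934 × 150%/3⌋ = $80,967; SL = ⌊$144,634/3⌋ = $48,211 → take DB $80,967. Book value $80,967.
Year 2: DB = ⌊$80,967 × 150%/3⌋ = $40,483; SL = ⌊$63,667/2⌋ = $31,833 → take DB $40,483. Book value $40,484.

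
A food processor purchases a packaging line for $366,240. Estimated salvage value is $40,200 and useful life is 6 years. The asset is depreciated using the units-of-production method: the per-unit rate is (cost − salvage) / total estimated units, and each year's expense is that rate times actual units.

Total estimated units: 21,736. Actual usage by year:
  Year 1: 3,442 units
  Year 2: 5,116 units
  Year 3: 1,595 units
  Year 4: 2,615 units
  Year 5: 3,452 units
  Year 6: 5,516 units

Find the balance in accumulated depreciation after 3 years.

$152,295

Depreciable base = $366,240 − $40,200 = $326,040.
Rate = $326,040 / 21,736 units = $15 per unit.
Year 1: 3,442 × $15 = $51,630. Book value $314,610.
Year 2: 5,116 × $15 = $76,740. Book value $237,870.
Year 3: 1,595 × $15 = $23,925. Book value $213,945.
Accumulated through year 3 = $366,240 − $213,945 = $152,295.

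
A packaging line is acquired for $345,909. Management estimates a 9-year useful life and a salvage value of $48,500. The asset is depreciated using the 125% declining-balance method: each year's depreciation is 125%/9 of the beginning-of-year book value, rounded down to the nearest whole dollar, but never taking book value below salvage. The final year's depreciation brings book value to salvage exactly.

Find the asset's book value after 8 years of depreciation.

$104,579

Depreciable base = $345,909 − $48,500 = $297,409.
Year 1: ⌊$345,909 × 125%/9⌋ = $48,042. Book value $297,867.
Year 2: ⌊$297,867 × 125%/9⌋ = $41,370. Book value $256,497.
Year 3: ⌊$256,497 × 125%/9⌋ = $35,624. Book value $220,873.
Year 4: ⌊$220,873 × 125%/9⌋ = $30,676. Book value $190,197.
Year 5: ⌊$190,197 × 125%/9⌋ = $26,416. Book value $163,781.
Year 6: ⌊$163,781 × 125%/9⌋ = $22,747. Book value $141,034.
Year 7: ⌊$141,034 × 125%/9⌋ = $19,588. Book value $121,446.
Year 8: ⌊$121,446 × 125%/9⌋ = $16,867. Book value $104,579.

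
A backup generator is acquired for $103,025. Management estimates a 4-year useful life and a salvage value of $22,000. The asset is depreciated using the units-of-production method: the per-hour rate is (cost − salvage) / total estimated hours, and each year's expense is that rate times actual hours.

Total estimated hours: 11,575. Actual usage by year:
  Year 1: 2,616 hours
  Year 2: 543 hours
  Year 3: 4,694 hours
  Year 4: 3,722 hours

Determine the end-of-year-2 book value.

Depreciable base = $103,025 − $22,000 = $81,025.
Rate = $81,025 / 11,575 hours = $7 per hour.
Year 1: 2,616 × $7 = $18,312. Book value $84,713.
Year 2: 543 × $7 = $3,801. Book value $80,912.

$80,912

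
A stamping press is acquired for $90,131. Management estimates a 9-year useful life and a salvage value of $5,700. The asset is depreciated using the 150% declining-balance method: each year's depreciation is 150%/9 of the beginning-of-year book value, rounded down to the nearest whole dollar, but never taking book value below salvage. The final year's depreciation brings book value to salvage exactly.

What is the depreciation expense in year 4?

$8,693

Depreciable base = $90,131 − $5,700 = $84,431.
Year 1: ⌊$90,131 × 150%/9⌋ = $15,021. Book value $75,110.
Year 2: ⌊$75,110 × 150%/9⌋ = $12,518. Book value $62,592.
Year 3: ⌊$62,592 × 150%/9⌋ = $10,432. Book value $52,160.
Year 4: ⌊$52,160 × 150%/9⌋ = $8,693. Book value $43,467.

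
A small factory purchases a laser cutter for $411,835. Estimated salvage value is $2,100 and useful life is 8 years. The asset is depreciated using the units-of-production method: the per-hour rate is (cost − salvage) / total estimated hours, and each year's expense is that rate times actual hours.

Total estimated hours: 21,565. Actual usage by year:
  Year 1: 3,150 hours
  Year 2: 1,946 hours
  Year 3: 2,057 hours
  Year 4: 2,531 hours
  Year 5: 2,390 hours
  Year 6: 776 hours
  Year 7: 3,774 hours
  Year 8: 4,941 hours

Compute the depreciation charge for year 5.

Depreciable base = $411,835 − $2,100 = $409,735.
Rate = $409,735 / 21,565 hours = $19 per hour.
Year 1: 3,150 × $19 = $59,850. Book value $351,985.
Year 2: 1,946 × $19 = $36,974. Book value $315,011.
Year 3: 2,057 × $19 = $39,083. Book value $275,928.
Year 4: 2,531 × $19 = $48,089. Book value $227,839.
Year 5: 2,390 × $19 = $45,410. Book value $182,429.

$45,410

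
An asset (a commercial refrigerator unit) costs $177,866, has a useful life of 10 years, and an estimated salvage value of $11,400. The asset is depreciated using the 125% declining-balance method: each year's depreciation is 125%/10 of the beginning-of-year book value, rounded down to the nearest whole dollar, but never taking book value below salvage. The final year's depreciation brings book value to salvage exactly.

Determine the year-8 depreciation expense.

Depreciable base = $177,866 − $11,400 = $166,466.
Year 1: ⌊$177,866 × 125%/10⌋ = $22,233. Book value $155,633.
Year 2: ⌊$155,633 × 125%/10⌋ = $19,454. Book value $136,179.
Year 3: ⌊$136,179 × 125%/10⌋ = $17,022. Book value $119,157.
Year 4: ⌊$119,157 × 125%/10⌋ = $14,894. Book value $104,263.
Year 5: ⌊$104,263 × 125%/10⌋ = $13,032. Book value $91,231.
Year 6: ⌊$91,231 × 125%/10⌋ = $11,403. Book value $79,828.
Year 7: ⌊$79,828 × 125%/10⌋ = $9,978. Book value $69,850.
Year 8: ⌊$69,850 × 125%/10⌋ = $8,731. Book value $61,119.

$8,731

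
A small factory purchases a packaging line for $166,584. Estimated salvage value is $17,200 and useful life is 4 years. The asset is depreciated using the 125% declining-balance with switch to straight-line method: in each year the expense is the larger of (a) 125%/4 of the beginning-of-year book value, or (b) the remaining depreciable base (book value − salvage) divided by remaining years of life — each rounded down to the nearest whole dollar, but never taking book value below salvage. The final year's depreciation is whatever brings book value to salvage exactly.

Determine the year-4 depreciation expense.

Depreciable base = $166,584 − $17,200 = $149,384.
Year 1: DB = ⌊$166,584 × 125%/4⌋ = $52,057; SL = ⌊$149,384/4⌋ = $37,346 → take DB $52,057. Book value $114,527.
Year 2: DB = ⌊$114,527 × 125%/4⌋ = $35,789; SL = ⌊$97,327/3⌋ = $32,442 → take DB $35,789. Book value $78,738.
Year 3: DB = ⌊$78,738 × 125%/4⌋ = $24,605; SL = ⌊$61,538/2⌋ = $30,769 → take SL $30,769. Book value $47,969.
Year 4 (final): $47,969 − $17,200 = $30,769. Book value $17,200.

$30,769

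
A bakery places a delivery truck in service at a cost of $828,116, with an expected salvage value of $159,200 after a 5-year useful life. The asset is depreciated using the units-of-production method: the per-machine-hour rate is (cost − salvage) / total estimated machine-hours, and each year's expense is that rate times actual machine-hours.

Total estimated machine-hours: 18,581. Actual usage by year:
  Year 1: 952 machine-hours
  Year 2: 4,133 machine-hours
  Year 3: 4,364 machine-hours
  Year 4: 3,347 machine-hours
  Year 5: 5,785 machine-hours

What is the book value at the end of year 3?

$487,952

Depreciable base = $828,116 − $159,200 = $668,916.
Rate = $668,916 / 18,581 machine-hours = $36 per machine-hour.
Year 1: 952 × $36 = $34,272. Book value $793,844.
Year 2: 4,133 × $36 = $148,788. Book value $645,056.
Year 3: 4,364 × $36 = $157,104. Book value $487,952.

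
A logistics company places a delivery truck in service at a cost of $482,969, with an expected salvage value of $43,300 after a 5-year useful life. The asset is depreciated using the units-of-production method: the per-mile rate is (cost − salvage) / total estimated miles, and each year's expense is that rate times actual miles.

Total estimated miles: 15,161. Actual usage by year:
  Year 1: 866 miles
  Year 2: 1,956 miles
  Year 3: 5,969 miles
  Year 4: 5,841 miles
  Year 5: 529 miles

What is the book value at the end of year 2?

$401,131

Depreciable base = $482,969 − $43,300 = $439,669.
Rate = $439,669 / 15,161 miles = $29 per mile.
Year 1: 866 × $29 = $25,114. Book value $457,855.
Year 2: 1,956 × $29 = $56,724. Book value $401,131.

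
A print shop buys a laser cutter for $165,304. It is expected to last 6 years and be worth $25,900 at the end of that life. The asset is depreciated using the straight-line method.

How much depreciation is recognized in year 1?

$23,234

Depreciable base = $165,304 − $25,900 = $139,404.
Annual expense = $139,404 / 6 = $23,234.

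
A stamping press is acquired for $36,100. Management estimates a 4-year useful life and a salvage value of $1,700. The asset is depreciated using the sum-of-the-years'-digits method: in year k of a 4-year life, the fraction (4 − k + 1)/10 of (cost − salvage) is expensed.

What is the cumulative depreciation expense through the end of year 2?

Depreciable base = $36,100 − $1,700 = $34,400.
Sum of the years' digits = 4+3+2+1 = 10.
Year 1: $34,400 × 4/10 = $13,760. Book value $22,340.
Year 2: $34,400 × 3/10 = $10,320. Book value $12,020.
Accumulated through year 2 = $36,100 − $12,020 = $24,080.

$24,080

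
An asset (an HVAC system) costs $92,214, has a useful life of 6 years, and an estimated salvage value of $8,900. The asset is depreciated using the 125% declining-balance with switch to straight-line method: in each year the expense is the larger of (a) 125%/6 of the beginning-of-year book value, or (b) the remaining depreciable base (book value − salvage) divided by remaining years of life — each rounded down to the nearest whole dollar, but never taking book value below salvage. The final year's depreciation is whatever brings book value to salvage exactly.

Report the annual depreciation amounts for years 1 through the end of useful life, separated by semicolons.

Depreciable base = $92,214 − $8,900 = $83,314.
Year 1: DB = ⌊$92,214 × 125%/6⌋ = $19,211; SL = ⌊$83,314/6⌋ = $13,885 → take DB $19,211. Book value $73,003.
Year 2: DB = ⌊$73,003 × 125%/6⌋ = $15,208; SL = ⌊$64,103/5⌋ = $12,820 → take DB $15,208. Book value $57,795.
Year 3: DB = ⌊$57,795 × 125%/6⌋ = $12,040; SL = ⌊$48,895/4⌋ = $12,223 → take SL $12,223. Book value $45,572.
Year 4: DB = ⌊$45,572 × 125%/6⌋ = $9,494; SL = ⌊$36,672/3⌋ = $12,224 → take SL $12,224. Book value $33,348.
Year 5: DB = ⌊$33,348 × 125%/6⌋ = $6,947; SL = ⌊$24,448/2⌋ = $12,224 → take SL $12,224. Book value $21,124.
Year 6 (final): $21,124 − $8,900 = $12,224. Book value $8,900.

$19,211; $15,208; $12,223; $12,224; $12,224; $12,224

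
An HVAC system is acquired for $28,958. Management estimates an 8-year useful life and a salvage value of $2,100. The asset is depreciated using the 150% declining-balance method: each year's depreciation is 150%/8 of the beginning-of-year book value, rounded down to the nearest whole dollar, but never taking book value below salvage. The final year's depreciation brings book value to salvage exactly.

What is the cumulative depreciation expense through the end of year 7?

Depreciable base = $28,958 − $2,100 = $26,858.
Year 1: ⌊$28,958 × 150%/8⌋ = $5,429. Book value $23,529.
Year 2: ⌊$23,529 × 150%/8⌋ = $4,411. Book value $19,118.
Year 3: ⌊$19,118 × 150%/8⌋ = $3,584. Book value $15,534.
Year 4: ⌊$15,534 × 150%/8⌋ = $2,912. Book value $12,622.
Year 5: ⌊$12,622 × 150%/8⌋ = $2,366. Book value $10,256.
Year 6: ⌊$10,256 × 150%/8⌋ = $1,923. Book value $8,333.
Year 7: ⌊$8,333 × 150%/8⌋ = $1,562. Book value $6,771.
Accumulated through year 7 = $28,958 − $6,771 = $22,187.

$22,187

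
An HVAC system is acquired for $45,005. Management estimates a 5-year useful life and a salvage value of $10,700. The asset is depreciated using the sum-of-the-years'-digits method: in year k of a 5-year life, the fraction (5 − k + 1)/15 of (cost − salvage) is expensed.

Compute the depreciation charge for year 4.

$4,574

Depreciable base = $45,005 − $10,700 = $34,305.
Sum of the years' digits = 5+4+3+2+1 = 15.
Year 1: $34,305 × 5/15 = $11,435. Book value $33,570.
Year 2: $34,305 × 4/15 = $9,148. Book value $24,422.
Year 3: $34,305 × 3/15 = $6,861. Book value $17,561.
Year 4: $34,305 × 2/15 = $4,574. Book value $12,987.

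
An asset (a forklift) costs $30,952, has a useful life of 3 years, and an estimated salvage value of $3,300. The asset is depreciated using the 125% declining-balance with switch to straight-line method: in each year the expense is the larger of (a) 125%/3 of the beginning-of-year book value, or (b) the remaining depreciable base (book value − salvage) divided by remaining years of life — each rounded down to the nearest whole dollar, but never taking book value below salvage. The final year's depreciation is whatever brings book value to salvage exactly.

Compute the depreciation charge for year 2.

Depreciable base = $30,952 − $3,300 = $27,652.
Year 1: DB = ⌊$30,952 × 125%/3⌋ = $12,896; SL = ⌊$27,652/3⌋ = $9,217 → take DB $12,896. Book value $18,056.
Year 2: DB = ⌊$18,056 × 125%/3⌋ = $7,523; SL = ⌊$14,756/2⌋ = $7,378 → take DB $7,523. Book value $10,533.

$7,523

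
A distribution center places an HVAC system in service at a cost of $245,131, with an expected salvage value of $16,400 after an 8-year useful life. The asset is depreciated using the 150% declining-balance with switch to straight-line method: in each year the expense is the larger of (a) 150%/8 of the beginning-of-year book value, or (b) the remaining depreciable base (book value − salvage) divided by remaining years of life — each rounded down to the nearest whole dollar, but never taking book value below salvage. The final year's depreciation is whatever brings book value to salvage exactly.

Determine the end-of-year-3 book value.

$131,483

Depreciable base = $245,131 − $16,400 = $228,731.
Year 1: DB = ⌊$245,131 × 150%/8⌋ = $45,962; SL = ⌊$228,731/8⌋ = $28,591 → take DB $45,962. Book value $199,169.
Year 2: DB = ⌊$199,169 × 150%/8⌋ = $37,344; SL = ⌊$182,769/7⌋ = $26,109 → take DB $37,344. Book value $161,825.
Year 3: DB = ⌊$161,825 × 150%/8⌋ = $30,342; SL = ⌊$145,425/6⌋ = $24,237 → take DB $30,342. Book value $131,483.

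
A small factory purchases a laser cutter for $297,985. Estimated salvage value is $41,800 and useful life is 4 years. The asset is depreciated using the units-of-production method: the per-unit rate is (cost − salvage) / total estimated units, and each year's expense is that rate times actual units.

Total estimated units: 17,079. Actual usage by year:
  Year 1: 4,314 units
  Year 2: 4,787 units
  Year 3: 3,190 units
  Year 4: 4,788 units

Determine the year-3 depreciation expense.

Depreciable base = $297,985 − $41,800 = $256,185.
Rate = $256,185 / 17,079 units = $15 per unit.
Year 1: 4,314 × $15 = $64,710. Book value $233,275.
Year 2: 4,787 × $15 = $71,805. Book value $161,470.
Year 3: 3,190 × $15 = $47,850. Book value $113,620.

$47,850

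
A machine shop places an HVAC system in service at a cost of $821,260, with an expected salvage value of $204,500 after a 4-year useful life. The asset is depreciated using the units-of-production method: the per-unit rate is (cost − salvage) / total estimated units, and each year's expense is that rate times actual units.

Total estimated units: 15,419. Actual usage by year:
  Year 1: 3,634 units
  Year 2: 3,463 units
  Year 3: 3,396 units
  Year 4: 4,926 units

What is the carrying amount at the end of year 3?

$401,540

Depreciable base = $821,260 − $204,500 = $616,760.
Rate = $616,760 / 15,419 units = $40 per unit.
Year 1: 3,634 × $40 = $145,360. Book value $675,900.
Year 2: 3,463 × $40 = $138,520. Book value $537,380.
Year 3: 3,396 × $40 = $135,840. Book value $401,540.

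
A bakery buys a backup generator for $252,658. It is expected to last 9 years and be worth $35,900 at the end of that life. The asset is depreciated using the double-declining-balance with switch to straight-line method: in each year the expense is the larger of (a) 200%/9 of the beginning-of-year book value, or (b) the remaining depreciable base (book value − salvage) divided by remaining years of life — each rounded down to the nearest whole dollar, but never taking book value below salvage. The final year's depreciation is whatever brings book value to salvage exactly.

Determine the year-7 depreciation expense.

$12,429

Depreciable base = $252,658 − $35,900 = $216,758.
Year 1: DB = ⌊$252,658 × 200%/9⌋ = $56,146; SL = ⌊$216,758/9⌋ = $24,084 → take DB $56,146. Book value $196,512.
Year 2: DB = ⌊$196,512 × 200%/9⌋ = $43,669; SL = ⌊$160,612/8⌋ = $20,076 → take DB $43,669. Book value $152,843.
Year 3: DB = ⌊$152,843 × 200%/9⌋ = $33,965; SL = ⌊$116,943/7⌋ = $16,706 → take DB $33,965. Book value $118,878.
Year 4: DB = ⌊$118,878 × 200%/9⌋ = $26,417; SL = ⌊$82,978/6⌋ = $13,829 → take DB $26,417. Book value $92,461.
Year 5: DB = ⌊$92,461 × 200%/9⌋ = $20,546; SL = ⌊$56,561/5⌋ = $11,312 → take DB $20,546. Book value $71,915.
Year 6: DB = ⌊$71,915 × 200%/9⌋ = $15,981; SL = ⌊$36,015/4⌋ = $9,003 → take DB $15,981. Book value $55,934.
Year 7: DB = ⌊$55,934 × 200%/9⌋ = $12,429; SL = ⌊$20,034/3⌋ = $6,678 → take DB $12,429. Book value $43,505.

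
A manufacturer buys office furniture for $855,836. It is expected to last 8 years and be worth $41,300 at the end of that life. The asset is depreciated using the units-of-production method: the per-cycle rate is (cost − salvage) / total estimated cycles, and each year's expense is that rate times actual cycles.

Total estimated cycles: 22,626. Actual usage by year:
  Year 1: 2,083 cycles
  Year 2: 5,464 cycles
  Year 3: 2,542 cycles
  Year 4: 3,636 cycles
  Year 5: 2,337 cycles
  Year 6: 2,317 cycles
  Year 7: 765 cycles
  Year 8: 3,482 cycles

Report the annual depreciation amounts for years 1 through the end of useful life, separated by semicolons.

Depreciable base = $855,836 − $41,300 = $814,536.
Rate = $814,536 / 22,626 cycles = $36 per cycle.
Year 1: 2,083 × $36 = $74,988. Book value $780,848.
Year 2: 5,464 × $36 = $196,704. Book value $584,144.
Year 3: 2,542 × $36 = $91,512. Book value $492,632.
Year 4: 3,636 × $36 = $130,896. Book value $361,736.
Year 5: 2,337 × $36 = $84,132. Book value $277,604.
Year 6: 2,317 × $36 = $83,412. Book value $194,192.
Year 7: 765 × $36 = $27,540. Book value $166,652.
Year 8: 3,482 × $36 = $125,352. Book value $41,300.

$74,988; $196,704; $91,512; $130,896; $84,132; $83,412; $27,540; $125,352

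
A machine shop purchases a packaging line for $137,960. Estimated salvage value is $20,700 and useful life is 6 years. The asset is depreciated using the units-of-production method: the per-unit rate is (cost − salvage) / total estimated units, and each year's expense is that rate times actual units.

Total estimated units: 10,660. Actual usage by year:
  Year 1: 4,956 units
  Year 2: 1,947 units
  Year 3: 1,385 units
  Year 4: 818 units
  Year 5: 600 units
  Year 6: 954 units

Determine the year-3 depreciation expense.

$15,235

Depreciable base = $137,960 − $20,700 = $117,260.
Rate = $117,260 / 10,660 units = $11 per unit.
Year 1: 4,956 × $11 = $54,516. Book value $83,444.
Year 2: 1,947 × $11 = $21,417. Book value $62,027.
Year 3: 1,385 × $11 = $15,235. Book value $46,792.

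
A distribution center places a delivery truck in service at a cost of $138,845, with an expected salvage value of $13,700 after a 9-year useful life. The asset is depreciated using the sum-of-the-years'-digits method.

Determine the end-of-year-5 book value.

Depreciable base = $138,845 − $13,700 = $125,145.
Sum of the years' digits = 9+8+7+6+5+4+3+2+1 = 45.
Year 1: $125,145 × 9/45 = $25,029. Book value $113,816.
Year 2: $125,145 × 8/45 = $22,248. Book value $91,568.
Year 3: $125,145 × 7/45 = $19,467. Book value $72,101.
Year 4: $125,145 × 6/45 = $16,686. Book value $55,415.
Year 5: $125,145 × 5/45 = $13,905. Book value $41,510.

$41,510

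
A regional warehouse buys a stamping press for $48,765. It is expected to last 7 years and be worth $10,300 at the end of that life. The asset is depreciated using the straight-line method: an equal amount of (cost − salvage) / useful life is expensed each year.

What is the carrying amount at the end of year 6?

$15,795

Depreciable base = $48,765 − $10,300 = $38,465.
Annual expense = $38,465 / 7 = $5,495.
End of year 1: book value $43,270.
End of year 2: book value $37,775.
End of year 3: book value $32,280.
End of year 4: book value $26,785.
End of year 5: book value $21,290.
End of year 6: book value $15,795.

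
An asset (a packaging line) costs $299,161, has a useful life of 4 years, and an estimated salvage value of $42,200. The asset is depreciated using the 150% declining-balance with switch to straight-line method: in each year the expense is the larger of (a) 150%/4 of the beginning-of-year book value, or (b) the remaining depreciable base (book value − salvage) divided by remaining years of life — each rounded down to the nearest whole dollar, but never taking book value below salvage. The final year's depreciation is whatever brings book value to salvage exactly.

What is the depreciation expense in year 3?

$43,822

Depreciable base = $299,161 − $42,200 = $256,961.
Year 1: DB = ⌊$299,161 × 150%/4⌋ = $112,185; SL = ⌊$256,961/4⌋ = $64,240 → take DB $112,185. Book value $186,976.
Year 2: DB = ⌊$186,976 × 150%/4⌋ = $70,116; SL = ⌊$144,776/3⌋ = $48,258 → take DB $70,116. Book value $116,860.
Year 3: DB = ⌊$116,860 × 150%/4⌋ = $43,822; SL = ⌊$74,660/2⌋ = $37,330 → take DB $43,822. Book value $73,038.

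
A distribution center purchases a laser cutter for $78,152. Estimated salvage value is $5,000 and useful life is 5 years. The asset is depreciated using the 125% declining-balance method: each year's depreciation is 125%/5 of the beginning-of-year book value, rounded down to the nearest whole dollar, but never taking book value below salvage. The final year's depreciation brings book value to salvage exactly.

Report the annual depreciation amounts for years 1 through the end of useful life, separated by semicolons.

$19,538; $14,653; $10,990; $8,242; $19,729

Depreciable base = $78,152 − $5,000 = $73,152.
Year 1: ⌊$78,152 × 125%/5⌋ = $19,538. Book value $58,614.
Year 2: ⌊$58,614 × 125%/5⌋ = $14,653. Book value $43,961.
Year 3: ⌊$43,961 × 125%/5⌋ = $10,990. Book value $32,971.
Year 4: ⌊$32,971 × 125%/5⌋ = $8,242. Book value $24,729.
Year 5 (final): $24,729 − $5,000 = $19,729. Book value $5,000.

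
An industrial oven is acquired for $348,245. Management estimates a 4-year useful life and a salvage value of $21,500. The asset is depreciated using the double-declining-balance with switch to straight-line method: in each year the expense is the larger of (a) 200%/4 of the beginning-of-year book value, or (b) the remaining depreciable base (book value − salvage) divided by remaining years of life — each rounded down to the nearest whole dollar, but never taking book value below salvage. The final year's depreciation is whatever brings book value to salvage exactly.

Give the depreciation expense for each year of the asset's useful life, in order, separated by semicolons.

Depreciable base = $348,245 − $21,500 = $326,745.
Year 1: DB = ⌊$348,245 × 200%/4⌋ = $174,122; SL = ⌊$326,745/4⌋ = $81,686 → take DB $174,122. Book value $174,123.
Year 2: DB = ⌊$174,123 × 200%/4⌋ = $87,061; SL = ⌊$152,623/3⌋ = $50,874 → take DB $87,061. Book value $87,062.
Year 3: DB = ⌊$87,062 × 200%/4⌋ = $43,531; SL = ⌊$65,562/2⌋ = $32,781 → take DB $43,531. Book value $43,531.
Year 4 (final): $43,531 − $21,500 = $22,031. Book value $21,500.

$174,122; $87,061; $43,531; $22,031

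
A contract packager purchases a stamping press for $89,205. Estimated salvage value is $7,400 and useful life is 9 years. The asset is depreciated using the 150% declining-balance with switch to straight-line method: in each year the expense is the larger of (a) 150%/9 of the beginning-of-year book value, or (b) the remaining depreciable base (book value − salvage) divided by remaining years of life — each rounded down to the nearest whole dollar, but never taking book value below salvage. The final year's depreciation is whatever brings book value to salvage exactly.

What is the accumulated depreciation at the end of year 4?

Depreciable base = $89,205 − $7,400 = $81,805.
Year 1: DB = ⌊$89,205 × 150%/9⌋ = $14,867; SL = ⌊$81,805/9⌋ = $9,089 → take DB $14,867. Book value $74,338.
Year 2: DB = ⌊$74,338 × 150%/9⌋ = $12,389; SL = ⌊$66,938/8⌋ = $8,367 → take DB $12,389. Book value $61,949.
Year 3: DB = ⌊$61,949 × 150%/9⌋ = $10,324; SL = ⌊$54,549/7⌋ = $7,792 → take DB $10,324. Book value $51,625.
Year 4: DB = ⌊$51,625 × 150%/9⌋ = $8,604; SL = ⌊$44,225/6⌋ = $7,370 → take DB $8,604. Book value $43,021.
Accumulated through year 4 = $89,205 − $43,021 = $46,184.

$46,184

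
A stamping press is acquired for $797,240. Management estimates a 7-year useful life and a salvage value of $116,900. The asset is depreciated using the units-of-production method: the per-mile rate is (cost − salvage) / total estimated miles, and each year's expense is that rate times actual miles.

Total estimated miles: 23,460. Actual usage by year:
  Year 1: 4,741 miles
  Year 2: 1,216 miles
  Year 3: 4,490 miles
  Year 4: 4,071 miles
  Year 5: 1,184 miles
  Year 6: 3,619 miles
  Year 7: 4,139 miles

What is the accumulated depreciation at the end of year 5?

$455,358

Depreciable base = $797,240 − $116,900 = $680,340.
Rate = $680,340 / 23,460 miles = $29 per mile.
Year 1: 4,741 × $29 = $137,489. Book value $659,751.
Year 2: 1,216 × $29 = $35,264. Book value $624,487.
Year 3: 4,490 × $29 = $130,210. Book value $494,277.
Year 4: 4,071 × $29 = $118,059. Book value $376,218.
Year 5: 1,184 × $29 = $34,336. Book value $341,882.
Accumulated through year 5 = $797,240 − $341,882 = $455,358.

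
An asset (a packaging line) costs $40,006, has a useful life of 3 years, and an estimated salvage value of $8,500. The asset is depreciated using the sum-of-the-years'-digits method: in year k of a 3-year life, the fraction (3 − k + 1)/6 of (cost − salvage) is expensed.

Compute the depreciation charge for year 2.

$10,502

Depreciable base = $40,006 − $8,500 = $31,506.
Sum of the years' digits = 3+2+1 = 6.
Year 1: $31,506 × 3/6 = $15,753. Book value $24,253.
Year 2: $31,506 × 2/6 = $10,502. Book value $13,751.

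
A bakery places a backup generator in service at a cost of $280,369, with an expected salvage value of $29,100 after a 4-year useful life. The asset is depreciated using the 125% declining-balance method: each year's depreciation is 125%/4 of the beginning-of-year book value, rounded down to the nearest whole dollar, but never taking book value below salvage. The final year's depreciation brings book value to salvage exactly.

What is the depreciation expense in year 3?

$41,412

Depreciable base = $280,369 − $29,100 = $251,269.
Year 1: ⌊$280,369 × 125%/4⌋ = $87,615. Book value $192,754.
Year 2: ⌊$192,754 × 125%/4⌋ = $60,235. Book value $132,519.
Year 3: ⌊$132,519 × 125%/4⌋ = $41,412. Book value $91,107.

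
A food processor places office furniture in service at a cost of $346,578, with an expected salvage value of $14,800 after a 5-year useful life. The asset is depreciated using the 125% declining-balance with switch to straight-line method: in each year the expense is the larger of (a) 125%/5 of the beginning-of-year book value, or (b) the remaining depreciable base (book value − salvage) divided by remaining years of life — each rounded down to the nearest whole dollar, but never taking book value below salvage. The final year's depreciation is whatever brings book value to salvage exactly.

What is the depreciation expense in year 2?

$64,983

Depreciable base = $346,578 − $14,800 = $331,778.
Year 1: DB = ⌊$346,578 × 125%/5⌋ = $86,644; SL = ⌊$331,778/5⌋ = $66,355 → take DB $86,644. Book value $259,934.
Year 2: DB = ⌊$259,934 × 125%/5⌋ = $64,983; SL = ⌊$245,134/4⌋ = $61,283 → take DB $64,983. Book value $194,951.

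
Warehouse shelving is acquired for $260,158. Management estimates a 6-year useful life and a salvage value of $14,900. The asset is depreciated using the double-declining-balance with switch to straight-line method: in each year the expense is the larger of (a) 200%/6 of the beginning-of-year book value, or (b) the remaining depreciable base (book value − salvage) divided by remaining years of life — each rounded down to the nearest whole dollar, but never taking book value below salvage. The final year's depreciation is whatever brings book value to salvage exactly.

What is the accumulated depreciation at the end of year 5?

Depreciable base = $260,158 − $14,900 = $245,258.
Year 1: DB = ⌊$260,158 × 200%/6⌋ = $86,719; SL = ⌊$245,258/6⌋ = $40,876 → take DB $86,719. Book value $173,439.
Year 2: DB = ⌊$173,439 × 200%/6⌋ = $57,813; SL = ⌊$158,539/5⌋ = $31,707 → take DB $57,813. Book value $115,626.
Year 3: DB = ⌊$115,626 × 200%/6⌋ = $38,542; SL = ⌊$100,726/4⌋ = $25,181 → take DB $38,542. Book value $77,084.
Year 4: DB = ⌊$77,084 × 200%/6⌋ = $25,694; SL = ⌊$62,184/3⌋ = $20,728 → take DB $25,694. Book value $51,390.
Year 5: DB = ⌊$51,390 × 200%/6⌋ = $17,130; SL = ⌊$36,490/2⌋ = $18,245 → take SL $18,245. Book value $33,145.
Accumulated through year 5 = $260,158 − $33,145 = $227,013.

$227,013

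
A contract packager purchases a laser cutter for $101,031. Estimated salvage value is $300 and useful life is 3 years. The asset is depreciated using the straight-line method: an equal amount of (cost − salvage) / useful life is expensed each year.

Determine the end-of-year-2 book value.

$33,877

Depreciable base = $101,031 − $300 = $100,731.
Annual expense = $100,731 / 3 = $33,577.
End of year 1: book value $67,454.
End of year 2: book value $33,877.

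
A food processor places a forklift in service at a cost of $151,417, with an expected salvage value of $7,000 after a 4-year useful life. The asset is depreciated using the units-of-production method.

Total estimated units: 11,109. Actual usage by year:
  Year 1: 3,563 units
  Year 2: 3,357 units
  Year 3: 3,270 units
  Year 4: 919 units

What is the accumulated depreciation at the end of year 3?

Depreciable base = $151,417 − $7,000 = $144,417.
Rate = $144,417 / 11,109 units = $13 per unit.
Year 1: 3,563 × $13 = $46,319. Book value $105,098.
Year 2: 3,357 × $13 = $43,641. Book value $61,457.
Year 3: 3,270 × $13 = $42,510. Book value $18,947.
Accumulated through year 3 = $151,417 − $18,947 = $132,470.

$132,470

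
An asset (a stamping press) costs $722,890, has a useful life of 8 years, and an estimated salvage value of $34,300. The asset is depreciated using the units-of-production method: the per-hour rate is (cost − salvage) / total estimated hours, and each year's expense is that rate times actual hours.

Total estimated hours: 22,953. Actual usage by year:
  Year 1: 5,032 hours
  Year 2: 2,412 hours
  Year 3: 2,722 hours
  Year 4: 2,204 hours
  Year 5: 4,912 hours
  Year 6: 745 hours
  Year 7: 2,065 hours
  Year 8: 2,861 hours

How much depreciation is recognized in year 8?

$85,830

Depreciable base = $722,890 − $34,300 = $688,590.
Rate = $688,590 / 22,953 hours = $30 per hour.
Year 1: 5,032 × $30 = $150,960. Book value $571,930.
Year 2: 2,412 × $30 = $72,360. Book value $499,570.
Year 3: 2,722 × $30 = $81,660. Book value $417,910.
Year 4: 2,204 × $30 = $66,120. Book value $351,790.
Year 5: 4,912 × $30 = $147,360. Book value $204,430.
Year 6: 745 × $30 = $22,350. Book value $182,080.
Year 7: 2,065 × $30 = $61,950. Book value $120,130.
Year 8: 2,861 × $30 = $85,830. Book value $34,300.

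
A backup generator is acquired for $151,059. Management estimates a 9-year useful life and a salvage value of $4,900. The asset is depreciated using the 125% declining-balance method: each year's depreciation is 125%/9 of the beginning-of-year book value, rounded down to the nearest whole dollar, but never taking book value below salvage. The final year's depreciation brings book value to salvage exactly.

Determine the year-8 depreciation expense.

Depreciable base = $151,059 − $4,900 = $146,159.
Year 1: ⌊$151,059 × 125%/9⌋ = $20,980. Book value $130,079.
Year 2: ⌊$130,079 × 125%/9⌋ = $18,066. Book value $112,013.
Year 3: ⌊$112,013 × 125%/9⌋ = $15,557. Book value $96,456.
Year 4: ⌊$96,456 × 125%/9⌋ = $13,396. Book value $83,060.
Year 5: ⌊$83,060 × 125%/9⌋ = $11,536. Book value $71,524.
Year 6: ⌊$71,524 × 125%/9⌋ = $9,933. Book value $61,591.
Year 7: ⌊$61,591 × 125%/9⌋ = $8,554. Book value $53,037.
Year 8: ⌊$53,037 × 125%/9⌋ = $7,366. Book value $45,671.

$7,366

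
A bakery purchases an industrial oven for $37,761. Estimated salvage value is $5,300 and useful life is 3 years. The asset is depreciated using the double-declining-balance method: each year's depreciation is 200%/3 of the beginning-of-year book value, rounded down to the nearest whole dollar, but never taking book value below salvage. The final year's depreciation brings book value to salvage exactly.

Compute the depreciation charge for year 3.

$0

Depreciable base = $37,761 − $5,300 = $32,461.
Year 1: ⌊$37,761 × 200%/3⌋ = $25,174. Book value $12,587.
Year 2: ⌊$12,587 × 200%/3⌋ = $8,391, capped at $7,287. Book value $5,300.
Year 3 (final): $5,300 − $5,300 = $0. Book value $5,300.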